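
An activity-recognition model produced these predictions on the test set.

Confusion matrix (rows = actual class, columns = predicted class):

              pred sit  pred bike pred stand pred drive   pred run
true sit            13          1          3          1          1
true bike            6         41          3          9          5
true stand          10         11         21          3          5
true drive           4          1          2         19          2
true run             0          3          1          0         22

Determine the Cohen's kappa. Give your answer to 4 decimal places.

0.5152

Observed agreement pₒ = trace/N = 116/187 = 0.62032
Expected agreement pₑ = Σ (rowᵢ·colᵢ)/N² = (19·33 + 64·57 + 50·30 + 28·32 + 26·35)/187² = 0.21679
κ = (pₒ − pₑ)/(1 − pₑ) = (0.62032 − 0.21679)/(1 − 0.21679) = 0.5152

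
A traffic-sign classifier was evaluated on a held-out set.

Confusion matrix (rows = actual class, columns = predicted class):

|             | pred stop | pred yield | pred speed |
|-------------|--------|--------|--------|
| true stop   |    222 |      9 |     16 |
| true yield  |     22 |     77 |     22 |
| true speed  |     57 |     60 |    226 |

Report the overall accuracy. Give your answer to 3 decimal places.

Accuracy = trace / total = (222+77+226=525) / 711 = 525/711 = 0.738

0.738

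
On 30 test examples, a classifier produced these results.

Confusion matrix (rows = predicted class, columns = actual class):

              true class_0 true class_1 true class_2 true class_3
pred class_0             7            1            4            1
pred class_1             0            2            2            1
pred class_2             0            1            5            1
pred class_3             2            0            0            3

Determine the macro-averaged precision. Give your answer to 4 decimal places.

0.5632

Per-class precision (TP/(TP+FP)):
  class_0: TP=7, FP=1+4+1=6 → 7/13 = 0.53846
  class_1: TP=2, FP=0+2+1=3 → 2/5 = 0.40000
  class_2: TP=5, FP=0+1+1=2 → 5/7 = 0.71429
  class_3: TP=3, FP=2+0+0=2 → 3/5 = 0.60000
Macro-precision = mean = (0.53846 + 0.40000 + 0.71429 + 0.60000) / 4 = 0.5632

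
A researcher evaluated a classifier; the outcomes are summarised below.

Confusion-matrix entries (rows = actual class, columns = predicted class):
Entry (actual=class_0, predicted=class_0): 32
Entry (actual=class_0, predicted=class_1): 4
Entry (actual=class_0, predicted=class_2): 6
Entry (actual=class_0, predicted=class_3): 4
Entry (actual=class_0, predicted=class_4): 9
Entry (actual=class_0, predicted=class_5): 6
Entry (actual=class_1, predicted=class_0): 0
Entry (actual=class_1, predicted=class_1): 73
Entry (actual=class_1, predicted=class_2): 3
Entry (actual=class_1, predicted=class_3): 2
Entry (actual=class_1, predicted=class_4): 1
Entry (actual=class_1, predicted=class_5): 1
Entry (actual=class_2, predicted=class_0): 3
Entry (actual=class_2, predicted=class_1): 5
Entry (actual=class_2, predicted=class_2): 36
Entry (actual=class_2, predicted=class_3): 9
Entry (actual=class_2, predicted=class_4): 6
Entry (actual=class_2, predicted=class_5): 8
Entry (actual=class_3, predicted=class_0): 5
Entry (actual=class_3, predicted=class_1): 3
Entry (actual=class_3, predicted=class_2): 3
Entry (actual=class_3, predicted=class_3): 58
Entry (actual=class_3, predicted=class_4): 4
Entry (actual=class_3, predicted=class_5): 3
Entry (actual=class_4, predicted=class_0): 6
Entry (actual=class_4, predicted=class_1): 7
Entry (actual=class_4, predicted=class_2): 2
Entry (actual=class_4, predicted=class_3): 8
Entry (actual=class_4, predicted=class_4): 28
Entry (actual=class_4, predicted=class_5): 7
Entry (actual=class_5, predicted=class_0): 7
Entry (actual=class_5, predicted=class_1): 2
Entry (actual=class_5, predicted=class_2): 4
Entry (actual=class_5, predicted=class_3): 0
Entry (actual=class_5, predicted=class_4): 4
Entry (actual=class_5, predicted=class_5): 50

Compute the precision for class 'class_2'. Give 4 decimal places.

Take TP from the diagonal, FP from the rest of the 'class_2' prediction marginal, FN from the rest of the 'class_2' actual marginal.
precision = TP/(TP+FP).
class_2: TP=36, FP=6+3+3+2+4=18 → 36/54 = 0.66667

0.6667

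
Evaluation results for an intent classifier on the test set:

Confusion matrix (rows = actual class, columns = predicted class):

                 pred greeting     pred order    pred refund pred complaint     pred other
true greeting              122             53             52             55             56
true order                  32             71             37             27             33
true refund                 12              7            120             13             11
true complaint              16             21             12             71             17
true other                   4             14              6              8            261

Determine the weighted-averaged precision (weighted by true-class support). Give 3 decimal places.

0.576

Per-class precision (TP/(TP+FP)):
  greeting: TP=122, FP=32+12+16+4=64 → 122/186 = 0.6559
  order: TP=71, FP=53+7+21+14=95 → 71/166 = 0.4277
  refund: TP=120, FP=52+37+12+6=107 → 120/227 = 0.5286
  complaint: TP=71, FP=55+27+13+8=103 → 71/174 = 0.4080
  other: TP=261, FP=56+33+11+17=117 → 261/378 = 0.6905
Weighted-precision = Σ (supportᵢ/N)·precisionᵢ with N=1131: (338/1131)·0.6559 + (200/1131)·0.4277 + (163/1131)·0.5286 + (137/1131)·0.4080 + (293/1131)·0.6905 = 0.576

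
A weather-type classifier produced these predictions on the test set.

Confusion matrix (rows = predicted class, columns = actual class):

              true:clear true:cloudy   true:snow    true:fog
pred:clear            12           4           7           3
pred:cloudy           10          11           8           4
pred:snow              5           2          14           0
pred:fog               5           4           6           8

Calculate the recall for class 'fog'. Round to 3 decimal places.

0.533

One-vs-rest for 'fog': TP = diagonal; FP = other classes predicted 'fog'; FN = 'fog' predicted as other.
recall = TP/(TP+FN).
fog: TP=8, FN=3+4+0=7 → 8/15 = 0.5333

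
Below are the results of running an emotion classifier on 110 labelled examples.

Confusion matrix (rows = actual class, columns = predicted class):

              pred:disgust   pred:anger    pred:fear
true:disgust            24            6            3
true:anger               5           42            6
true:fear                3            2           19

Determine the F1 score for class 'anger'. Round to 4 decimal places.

0.8155

Take TP from the diagonal, FP from the rest of the 'anger' prediction marginal, FN from the rest of the 'anger' actual marginal.
F1 score = 2·TP/(2·TP+FP+FN).
anger: TP=42, FP=6+2=8, FN=5+6=11 → 84/103 = 0.81553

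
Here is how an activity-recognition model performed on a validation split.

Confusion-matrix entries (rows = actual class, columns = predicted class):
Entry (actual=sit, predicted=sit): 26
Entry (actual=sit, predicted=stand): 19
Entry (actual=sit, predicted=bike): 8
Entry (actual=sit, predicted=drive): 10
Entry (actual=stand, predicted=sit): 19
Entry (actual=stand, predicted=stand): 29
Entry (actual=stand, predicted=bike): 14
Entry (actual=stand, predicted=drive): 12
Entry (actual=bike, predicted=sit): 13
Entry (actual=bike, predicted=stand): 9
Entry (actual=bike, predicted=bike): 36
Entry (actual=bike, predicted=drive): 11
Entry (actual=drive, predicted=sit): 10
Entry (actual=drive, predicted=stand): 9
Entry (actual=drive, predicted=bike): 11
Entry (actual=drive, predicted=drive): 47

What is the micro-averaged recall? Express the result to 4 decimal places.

0.4876

Micro-averaging pools counts across classes: ΣTP=138, ΣFP=145, ΣFN=145.
Micro-recall = TP/(TP+FN) on pooled counts = 0.4876 (equals overall accuracy in single-label multiclass).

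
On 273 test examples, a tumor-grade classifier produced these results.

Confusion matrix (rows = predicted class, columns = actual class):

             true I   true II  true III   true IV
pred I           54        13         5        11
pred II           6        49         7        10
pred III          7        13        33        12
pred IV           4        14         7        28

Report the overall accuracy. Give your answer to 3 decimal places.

Accuracy = trace / total = (54+49+33+28=164) / 273 = 164/273 = 0.601

0.601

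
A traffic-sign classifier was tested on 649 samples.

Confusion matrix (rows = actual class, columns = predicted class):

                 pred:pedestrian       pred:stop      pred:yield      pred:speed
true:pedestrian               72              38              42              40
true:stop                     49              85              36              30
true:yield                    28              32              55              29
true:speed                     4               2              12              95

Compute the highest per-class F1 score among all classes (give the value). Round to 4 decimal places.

0.6189

Per-class F1 score (2·TP/(2·TP+FP+FN)):
  pedestrian: TP=72, FP=49+28+4=81, FN=38+42+40=120 → 144/345 = 0.41739
  stop: TP=85, FP=38+32+2=72, FN=49+36+30=115 → 170/357 = 0.47619
  yield: TP=55, FP=42+36+12=90, FN=28+32+29=89 → 110/289 = 0.38062
  speed: TP=95, FP=40+30+29=99, FN=4+2+12=18 → 190/307 = 0.61889
Highest is class 'speed' with F1 score = 0.6189.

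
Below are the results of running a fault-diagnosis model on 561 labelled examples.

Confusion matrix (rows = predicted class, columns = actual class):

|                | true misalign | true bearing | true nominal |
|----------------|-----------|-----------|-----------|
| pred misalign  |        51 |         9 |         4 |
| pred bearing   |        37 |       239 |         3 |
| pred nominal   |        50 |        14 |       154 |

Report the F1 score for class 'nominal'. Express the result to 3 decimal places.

0.813

Treat 'nominal' as positive and all other classes as negative.
F1 score = 2·TP/(2·TP+FP+FN).
nominal: TP=154, FP=50+14=64, FN=4+3=7 → 308/379 = 0.8127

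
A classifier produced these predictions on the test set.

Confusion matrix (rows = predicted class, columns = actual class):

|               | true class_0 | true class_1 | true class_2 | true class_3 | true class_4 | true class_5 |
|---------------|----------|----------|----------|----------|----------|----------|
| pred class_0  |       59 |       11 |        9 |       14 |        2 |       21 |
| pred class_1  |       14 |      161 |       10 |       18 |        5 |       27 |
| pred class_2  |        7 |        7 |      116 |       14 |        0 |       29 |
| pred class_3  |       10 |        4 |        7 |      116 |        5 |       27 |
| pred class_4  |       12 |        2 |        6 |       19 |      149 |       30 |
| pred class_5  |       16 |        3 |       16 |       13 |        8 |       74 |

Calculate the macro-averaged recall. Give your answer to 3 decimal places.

0.650

Per-class recall (TP/(TP+FN)):
  class_0: TP=59, FN=14+7+10+12+16=59 → 59/118 = 0.5000
  class_1: TP=161, FN=11+7+4+2+3=27 → 161/188 = 0.8564
  class_2: TP=116, FN=9+10+7+6+16=48 → 116/164 = 0.7073
  class_3: TP=116, FN=14+18+14+19+13=78 → 116/194 = 0.5979
  class_4: TP=149, FN=2+5+0+5+8=20 → 149/169 = 0.8817
  class_5: TP=74, FN=21+27+29+27+30=134 → 74/208 = 0.3558
Macro-recall = mean = (0.5000 + 0.8564 + 0.7073 + 0.5979 + 0.8817 + 0.3558) / 6 = 0.650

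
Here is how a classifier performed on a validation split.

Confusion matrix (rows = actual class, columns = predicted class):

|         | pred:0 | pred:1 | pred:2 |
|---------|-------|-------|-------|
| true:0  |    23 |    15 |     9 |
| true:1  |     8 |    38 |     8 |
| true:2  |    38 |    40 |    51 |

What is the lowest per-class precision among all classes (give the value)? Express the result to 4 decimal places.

0.3333

Per-class precision (TP/(TP+FP)):
  0: TP=23, FP=8+38=46 → 23/69 = 0.33333
  1: TP=38, FP=15+40=55 → 38/93 = 0.40860
  2: TP=51, FP=9+8=17 → 51/68 = 0.75000
Lowest is class '0' with precision = 0.3333.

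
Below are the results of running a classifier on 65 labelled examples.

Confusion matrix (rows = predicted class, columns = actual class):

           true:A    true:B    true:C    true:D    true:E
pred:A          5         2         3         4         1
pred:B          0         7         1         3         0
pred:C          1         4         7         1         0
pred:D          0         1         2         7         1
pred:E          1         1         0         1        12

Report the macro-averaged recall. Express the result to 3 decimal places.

Per-class recall (TP/(TP+FN)):
  A: TP=5, FN=0+1+0+1=2 → 5/7 = 0.7143
  B: TP=7, FN=2+4+1+1=8 → 7/15 = 0.4667
  C: TP=7, FN=3+1+2+0=6 → 7/13 = 0.5385
  D: TP=7, FN=4+3+1+1=9 → 7/16 = 0.4375
  E: TP=12, FN=1+0+0+1=2 → 12/14 = 0.8571
Macro-recall = mean = (0.7143 + 0.4667 + 0.5385 + 0.4375 + 0.8571) / 5 = 0.603

0.603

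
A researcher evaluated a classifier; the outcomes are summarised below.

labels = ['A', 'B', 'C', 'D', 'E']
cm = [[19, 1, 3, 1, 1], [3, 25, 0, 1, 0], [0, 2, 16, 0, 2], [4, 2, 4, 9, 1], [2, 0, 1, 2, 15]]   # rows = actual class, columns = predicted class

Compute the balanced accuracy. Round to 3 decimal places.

0.724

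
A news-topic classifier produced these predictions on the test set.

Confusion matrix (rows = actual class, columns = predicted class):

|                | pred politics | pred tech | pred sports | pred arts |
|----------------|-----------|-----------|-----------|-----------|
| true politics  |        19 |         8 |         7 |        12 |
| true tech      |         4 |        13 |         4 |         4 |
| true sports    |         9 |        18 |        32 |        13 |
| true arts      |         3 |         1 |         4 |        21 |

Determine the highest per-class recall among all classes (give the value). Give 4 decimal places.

Per-class recall (TP/(TP+FN)):
  politics: TP=19, FN=8+7+12=27 → 19/46 = 0.41304
  tech: TP=13, FN=4+4+4=12 → 13/25 = 0.52000
  sports: TP=32, FN=9+18+13=40 → 32/72 = 0.44444
  arts: TP=21, FN=3+1+4=8 → 21/29 = 0.72414
Highest is class 'arts' with recall = 0.7241.

0.7241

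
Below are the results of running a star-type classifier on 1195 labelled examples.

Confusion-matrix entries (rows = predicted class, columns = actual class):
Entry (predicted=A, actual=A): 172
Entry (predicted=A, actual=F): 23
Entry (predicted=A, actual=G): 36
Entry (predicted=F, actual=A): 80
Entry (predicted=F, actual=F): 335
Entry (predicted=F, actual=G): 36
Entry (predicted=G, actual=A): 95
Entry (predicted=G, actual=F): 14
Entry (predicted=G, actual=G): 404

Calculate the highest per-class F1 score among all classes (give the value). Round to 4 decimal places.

0.8170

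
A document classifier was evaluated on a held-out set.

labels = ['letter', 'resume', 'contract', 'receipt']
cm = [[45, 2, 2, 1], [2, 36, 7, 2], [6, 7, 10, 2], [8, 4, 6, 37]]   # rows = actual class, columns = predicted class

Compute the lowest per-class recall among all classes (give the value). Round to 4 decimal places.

Per-class recall (TP/(TP+FN)):
  letter: TP=45, FN=2+2+1=5 → 45/50 = 0.90000
  resume: TP=36, FN=2+7+2=11 → 36/47 = 0.76596
  contract: TP=10, FN=6+7+2=15 → 10/25 = 0.40000
  receipt: TP=37, FN=8+4+6=18 → 37/55 = 0.67273
Lowest is class 'contract' with recall = 0.4000.

0.4000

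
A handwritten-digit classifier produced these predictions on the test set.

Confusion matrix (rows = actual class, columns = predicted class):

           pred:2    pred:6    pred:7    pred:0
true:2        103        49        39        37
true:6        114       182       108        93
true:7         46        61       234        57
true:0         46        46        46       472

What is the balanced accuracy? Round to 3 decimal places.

0.545

Balanced accuracy = mean of per-class recall.
  2: recall = 103/228 = 0.4518
  6: recall = 182/497 = 0.3662
  7: recall = 234/398 = 0.5879
  0: recall = 472/610 = 0.7738
Mean = (0.4518 + 0.3662 + 0.5879 + 0.7738) / 4 = 0.545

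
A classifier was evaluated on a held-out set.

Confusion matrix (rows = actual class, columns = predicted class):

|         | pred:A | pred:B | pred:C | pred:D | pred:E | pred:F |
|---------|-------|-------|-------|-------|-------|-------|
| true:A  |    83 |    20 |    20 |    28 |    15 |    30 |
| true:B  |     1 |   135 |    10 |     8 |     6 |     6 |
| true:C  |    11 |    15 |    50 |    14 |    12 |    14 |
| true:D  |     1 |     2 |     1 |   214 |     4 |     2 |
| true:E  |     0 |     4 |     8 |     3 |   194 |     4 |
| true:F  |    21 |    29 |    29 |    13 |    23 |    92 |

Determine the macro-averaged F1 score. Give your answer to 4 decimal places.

Per-class F1 score (2·TP/(2·TP+FP+FN)):
  A: TP=83, FP=1+11+1+0+21=34, FN=20+20+28+15+30=113 → 166/313 = 0.53035
  B: TP=135, FP=20+15+2+4+29=70, FN=1+10+8+6+6=31 → 270/371 = 0.72776
  C: TP=50, FP=20+10+1+8+29=68, FN=11+15+14+12+14=66 → 100/234 = 0.42735
  D: TP=214, FP=28+8+14+3+13=66, FN=1+2+1+4+2=10 → 428/504 = 0.84921
  E: TP=194, FP=15+6+12+4+23=60, FN=0+4+8+3+4=19 → 388/467 = 0.83084
  F: TP=92, FP=30+6+14+2+4=56, FN=21+29+29+13+23=115 → 184/355 = 0.51831
Macro-F1 score = mean = (0.53035 + 0.72776 + 0.42735 + 0.84921 + 0.83084 + 0.51831) / 6 = 0.6473

0.6473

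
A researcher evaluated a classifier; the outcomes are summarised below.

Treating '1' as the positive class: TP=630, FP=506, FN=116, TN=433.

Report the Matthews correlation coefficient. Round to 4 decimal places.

0.3239

MCC = (TP·TN − FP·FN) / √((TP+FP)(TP+FN)(TN+FP)(TN+FN))
Numerator = 630·433 − 506·116 = 214094
Denominator = √(1136·746·939·549) = √436872890016 = 660963.6072
MCC = 214094 / 660963.6072 = 0.3239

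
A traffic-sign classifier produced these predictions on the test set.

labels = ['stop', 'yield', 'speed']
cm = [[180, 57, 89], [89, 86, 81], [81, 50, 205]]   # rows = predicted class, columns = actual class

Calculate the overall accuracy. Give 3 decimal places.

Accuracy = trace / total = (180+86+205=471) / 918 = 471/918 = 0.513

0.513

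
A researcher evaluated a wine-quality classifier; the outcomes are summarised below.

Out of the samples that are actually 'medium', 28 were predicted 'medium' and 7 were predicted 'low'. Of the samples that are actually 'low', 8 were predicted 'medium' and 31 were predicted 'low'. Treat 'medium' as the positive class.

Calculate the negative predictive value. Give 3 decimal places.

0.816

NPV = TN/(TN+FN) = 31/(31+7) = 0.816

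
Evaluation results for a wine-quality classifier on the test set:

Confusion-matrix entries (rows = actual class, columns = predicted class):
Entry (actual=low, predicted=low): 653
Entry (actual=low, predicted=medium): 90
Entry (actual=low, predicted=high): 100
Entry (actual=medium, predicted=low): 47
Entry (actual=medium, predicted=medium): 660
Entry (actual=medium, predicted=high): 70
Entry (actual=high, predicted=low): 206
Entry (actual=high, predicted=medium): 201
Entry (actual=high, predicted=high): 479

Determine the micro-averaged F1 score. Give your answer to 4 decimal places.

0.7151

Micro-averaging pools counts across classes: ΣTP=1792, ΣFP=714, ΣFN=714.
Micro-F1 score = 2·TP/(2·TP+FP+FN) on pooled counts = 0.7151 (equals overall accuracy in single-label multiclass).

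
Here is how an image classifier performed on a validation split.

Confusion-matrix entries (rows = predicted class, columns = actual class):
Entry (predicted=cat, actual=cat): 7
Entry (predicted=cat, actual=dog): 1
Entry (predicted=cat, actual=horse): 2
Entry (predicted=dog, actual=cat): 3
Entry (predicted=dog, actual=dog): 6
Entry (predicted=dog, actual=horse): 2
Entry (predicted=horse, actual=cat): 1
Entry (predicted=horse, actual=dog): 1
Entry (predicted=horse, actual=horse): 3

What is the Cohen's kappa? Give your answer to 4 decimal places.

0.4131

Observed agreement pₒ = trace/N = 16/26 = 0.61538
Expected agreement pₑ = Σ (rowᵢ·colᵢ)/N² = (11·10 + 8·11 + 7·5)/26² = 0.34467
κ = (pₒ − pₑ)/(1 − pₑ) = (0.61538 − 0.34467)/(1 − 0.34467) = 0.4131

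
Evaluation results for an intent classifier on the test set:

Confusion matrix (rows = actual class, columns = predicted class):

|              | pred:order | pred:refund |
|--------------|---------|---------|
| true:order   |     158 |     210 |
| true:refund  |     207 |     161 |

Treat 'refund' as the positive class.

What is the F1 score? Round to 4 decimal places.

Precision = TP/(TP+FP) = 161/371 = 0.4340
Recall = TP/(TP+FN) = 161/368 = 0.4375
F1 = 2·TP/(2·TP+FP+FN) = 322/739 = 0.4357

0.4357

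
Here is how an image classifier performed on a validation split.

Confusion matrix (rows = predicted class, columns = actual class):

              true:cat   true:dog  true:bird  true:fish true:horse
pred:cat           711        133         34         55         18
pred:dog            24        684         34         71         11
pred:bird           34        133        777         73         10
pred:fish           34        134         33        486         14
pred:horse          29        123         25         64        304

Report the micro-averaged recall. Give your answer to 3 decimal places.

0.732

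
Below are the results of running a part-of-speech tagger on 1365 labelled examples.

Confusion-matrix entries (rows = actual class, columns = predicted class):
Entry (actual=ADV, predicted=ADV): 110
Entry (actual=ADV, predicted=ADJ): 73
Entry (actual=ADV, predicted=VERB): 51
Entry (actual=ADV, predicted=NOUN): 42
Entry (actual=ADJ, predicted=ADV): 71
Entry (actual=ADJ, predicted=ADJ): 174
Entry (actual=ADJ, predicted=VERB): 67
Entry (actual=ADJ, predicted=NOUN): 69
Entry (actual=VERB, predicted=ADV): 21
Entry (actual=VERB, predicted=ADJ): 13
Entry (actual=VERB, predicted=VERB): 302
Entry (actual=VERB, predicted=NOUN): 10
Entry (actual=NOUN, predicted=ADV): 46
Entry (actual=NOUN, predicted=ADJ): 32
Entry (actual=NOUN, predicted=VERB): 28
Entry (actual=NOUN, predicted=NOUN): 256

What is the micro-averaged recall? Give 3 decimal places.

0.617

Micro-averaging pools counts across classes: ΣTP=842, ΣFP=523, ΣFN=523.
Micro-recall = TP/(TP+FN) on pooled counts = 0.617 (equals overall accuracy in single-label multiclass).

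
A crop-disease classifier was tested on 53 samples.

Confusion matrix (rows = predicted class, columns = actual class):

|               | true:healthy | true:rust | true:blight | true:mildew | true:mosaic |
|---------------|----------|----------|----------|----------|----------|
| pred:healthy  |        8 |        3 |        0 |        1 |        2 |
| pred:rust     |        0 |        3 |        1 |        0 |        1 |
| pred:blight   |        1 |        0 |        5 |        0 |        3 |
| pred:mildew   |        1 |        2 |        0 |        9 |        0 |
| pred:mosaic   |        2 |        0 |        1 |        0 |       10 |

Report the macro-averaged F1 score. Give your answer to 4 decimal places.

Per-class F1 score (2·TP/(2·TP+FP+FN)):
  healthy: TP=8, FP=3+0+1+2=6, FN=0+1+1+2=4 → 16/26 = 0.61538
  rust: TP=3, FP=0+1+0+1=2, FN=3+0+2+0=5 → 6/13 = 0.46154
  blight: TP=5, FP=1+0+0+3=4, FN=0+1+0+1=2 → 10/16 = 0.62500
  mildew: TP=9, FP=1+2+0+0=3, FN=1+0+0+0=1 → 18/22 = 0.81818
  mosaic: TP=10, FP=2+0+1+0=3, FN=2+1+3+0=6 → 20/29 = 0.68966
Macro-F1 score = mean = (0.61538 + 0.46154 + 0.62500 + 0.81818 + 0.68966) / 5 = 0.6420

0.6420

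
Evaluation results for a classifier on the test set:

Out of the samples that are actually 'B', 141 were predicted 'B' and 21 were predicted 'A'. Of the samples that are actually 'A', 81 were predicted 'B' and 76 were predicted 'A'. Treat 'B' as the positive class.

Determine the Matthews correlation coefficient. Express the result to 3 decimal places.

0.385

MCC = (TP·TN − FP·FN) / √((TP+FP)(TP+FN)(TN+FP)(TN+FN))
Numerator = 141·76 − 81·21 = 9015
Denominator = √(222·162·157·97) = √547695756 = 23402.9006
MCC = 9015 / 23402.9006 = 0.385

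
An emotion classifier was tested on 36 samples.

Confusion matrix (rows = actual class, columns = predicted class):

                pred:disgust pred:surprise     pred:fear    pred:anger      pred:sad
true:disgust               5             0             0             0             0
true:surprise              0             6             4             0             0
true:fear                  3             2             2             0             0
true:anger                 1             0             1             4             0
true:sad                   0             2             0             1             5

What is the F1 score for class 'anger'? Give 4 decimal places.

0.7273

Treat 'anger' as positive and all other classes as negative.
F1 score = 2·TP/(2·TP+FP+FN).
anger: TP=4, FP=0+0+0+1=1, FN=1+0+1+0=2 → 8/11 = 0.72727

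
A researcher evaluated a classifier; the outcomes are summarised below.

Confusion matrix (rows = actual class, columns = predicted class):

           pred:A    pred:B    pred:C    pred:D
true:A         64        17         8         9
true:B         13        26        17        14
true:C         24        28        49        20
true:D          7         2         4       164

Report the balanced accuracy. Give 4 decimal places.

0.5890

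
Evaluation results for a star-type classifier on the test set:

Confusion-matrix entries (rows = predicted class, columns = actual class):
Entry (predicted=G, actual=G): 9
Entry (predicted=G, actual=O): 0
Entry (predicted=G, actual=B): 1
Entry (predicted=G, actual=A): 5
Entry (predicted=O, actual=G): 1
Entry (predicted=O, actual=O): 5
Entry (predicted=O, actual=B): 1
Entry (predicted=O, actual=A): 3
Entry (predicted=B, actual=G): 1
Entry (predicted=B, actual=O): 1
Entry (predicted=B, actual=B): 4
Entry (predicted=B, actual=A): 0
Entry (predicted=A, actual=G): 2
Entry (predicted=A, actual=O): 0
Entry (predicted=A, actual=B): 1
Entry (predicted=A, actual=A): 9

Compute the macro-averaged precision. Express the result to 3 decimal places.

0.629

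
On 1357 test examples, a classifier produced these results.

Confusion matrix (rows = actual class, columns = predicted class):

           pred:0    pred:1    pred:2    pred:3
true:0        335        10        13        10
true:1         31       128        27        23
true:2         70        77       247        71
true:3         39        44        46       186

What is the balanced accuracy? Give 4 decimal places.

Balanced accuracy = mean of per-class recall.
  0: recall = 335/368 = 0.91033
  1: recall = 128/209 = 0.61244
  2: recall = 247/465 = 0.53118
  3: recall = 186/315 = 0.59048
Mean = (0.91033 + 0.61244 + 0.53118 + 0.59048) / 4 = 0.6611

0.6611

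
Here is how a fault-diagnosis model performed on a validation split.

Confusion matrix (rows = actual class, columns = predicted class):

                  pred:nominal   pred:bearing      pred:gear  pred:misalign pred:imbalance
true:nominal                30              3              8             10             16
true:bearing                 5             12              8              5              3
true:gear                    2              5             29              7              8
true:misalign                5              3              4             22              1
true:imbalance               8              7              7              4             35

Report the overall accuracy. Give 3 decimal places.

0.518

Accuracy = trace / total = (30+12+29+22+35=128) / 247 = 128/247 = 0.518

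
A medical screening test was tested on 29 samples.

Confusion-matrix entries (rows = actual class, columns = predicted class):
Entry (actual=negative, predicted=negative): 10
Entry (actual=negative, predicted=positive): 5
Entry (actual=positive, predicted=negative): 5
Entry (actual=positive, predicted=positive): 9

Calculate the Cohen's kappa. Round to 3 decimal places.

Observed agreement pₒ = trace/N = 19/29 = 0.6552
Expected agreement pₑ = Σ (rowᵢ·colᵢ)/N² = (15·15 + 14·14)/29² = 0.5006
κ = (pₒ − pₑ)/(1 − pₑ) = (0.6552 − 0.5006)/(1 − 0.5006) = 0.310

0.310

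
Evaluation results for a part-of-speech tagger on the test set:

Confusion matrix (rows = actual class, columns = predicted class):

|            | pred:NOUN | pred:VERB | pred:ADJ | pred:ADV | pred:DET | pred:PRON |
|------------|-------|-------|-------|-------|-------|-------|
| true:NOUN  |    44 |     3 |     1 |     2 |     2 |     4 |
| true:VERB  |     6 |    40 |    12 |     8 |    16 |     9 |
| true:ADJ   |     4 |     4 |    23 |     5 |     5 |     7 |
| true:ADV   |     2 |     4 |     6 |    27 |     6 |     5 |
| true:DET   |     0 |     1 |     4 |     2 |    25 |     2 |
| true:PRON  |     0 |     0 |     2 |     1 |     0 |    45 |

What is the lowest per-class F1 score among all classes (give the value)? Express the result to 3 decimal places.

Per-class F1 score (2·TP/(2·TP+FP+FN)):
  NOUN: TP=44, FP=6+4+2+0+0=12, FN=3+1+2+2+4=12 → 88/112 = 0.7857
  VERB: TP=40, FP=3+4+4+1+0=12, FN=6+12+8+16+9=51 → 80/143 = 0.5594
  ADJ: TP=23, FP=1+12+6+4+2=25, FN=4+4+5+5+7=25 → 46/96 = 0.4792
  ADV: TP=27, FP=2+8+5+2+1=18, FN=2+4+6+6+5=23 → 54/95 = 0.5684
  DET: TP=25, FP=2+16+5+6+0=29, FN=0+1+4+2+2=9 → 50/88 = 0.5682
  PRON: TP=45, FP=4+9+7+5+2=27, FN=0+0+2+1+0=3 → 90/120 = 0.7500
Lowest is class 'ADJ' with F1 score = 0.479.

0.479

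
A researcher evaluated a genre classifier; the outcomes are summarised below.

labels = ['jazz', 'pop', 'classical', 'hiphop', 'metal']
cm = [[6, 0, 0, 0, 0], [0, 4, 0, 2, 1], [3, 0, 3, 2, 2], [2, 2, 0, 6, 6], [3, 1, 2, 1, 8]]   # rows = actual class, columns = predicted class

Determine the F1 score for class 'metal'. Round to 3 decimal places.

0.500

Treat 'metal' as positive and all other classes as negative.
F1 score = 2·TP/(2·TP+FP+FN).
metal: TP=8, FP=0+1+2+6=9, FN=3+1+2+1=7 → 16/32 = 0.5000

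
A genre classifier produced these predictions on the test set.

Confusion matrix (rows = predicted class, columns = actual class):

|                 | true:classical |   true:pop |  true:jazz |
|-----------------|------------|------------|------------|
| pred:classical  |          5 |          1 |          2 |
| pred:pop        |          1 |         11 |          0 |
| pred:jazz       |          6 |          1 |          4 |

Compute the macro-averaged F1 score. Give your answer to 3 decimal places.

0.617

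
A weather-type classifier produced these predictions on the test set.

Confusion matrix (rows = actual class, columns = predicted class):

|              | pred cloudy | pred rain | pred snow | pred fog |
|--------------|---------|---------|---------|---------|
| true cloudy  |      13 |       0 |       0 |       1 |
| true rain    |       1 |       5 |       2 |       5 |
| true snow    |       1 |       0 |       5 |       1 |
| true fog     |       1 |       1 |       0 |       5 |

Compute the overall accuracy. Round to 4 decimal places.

Accuracy = trace / total = (13+5+5+5=28) / 41 = 28/41 = 0.6829

0.6829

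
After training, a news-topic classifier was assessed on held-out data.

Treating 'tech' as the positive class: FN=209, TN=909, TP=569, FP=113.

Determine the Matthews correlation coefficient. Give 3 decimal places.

0.634

MCC = (TP·TN − FP·FN) / √((TP+FP)(TP+FN)(TN+FP)(TN+FN))
Numerator = 569·909 − 113·209 = 493604
Denominator = √(682·778·1022·1118) = √606256867216 = 778624.9850
MCC = 493604 / 778624.9850 = 0.634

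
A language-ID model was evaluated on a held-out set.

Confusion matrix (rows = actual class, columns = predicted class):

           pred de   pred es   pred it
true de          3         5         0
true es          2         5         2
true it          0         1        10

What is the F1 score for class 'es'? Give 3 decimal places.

0.500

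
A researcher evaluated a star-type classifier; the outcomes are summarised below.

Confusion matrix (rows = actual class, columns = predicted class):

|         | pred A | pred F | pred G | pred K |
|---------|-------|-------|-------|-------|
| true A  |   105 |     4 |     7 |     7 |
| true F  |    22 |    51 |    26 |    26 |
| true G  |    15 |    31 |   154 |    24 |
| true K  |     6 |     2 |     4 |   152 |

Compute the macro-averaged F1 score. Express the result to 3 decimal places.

Per-class F1 score (2·TP/(2·TP+FP+FN)):
  A: TP=105, FP=22+15+6=43, FN=4+7+7=18 → 210/271 = 0.7749
  F: TP=51, FP=4+31+2=37, FN=22+26+26=74 → 102/213 = 0.4789
  G: TP=154, FP=7+26+4=37, FN=15+31+24=70 → 308/415 = 0.7422
  K: TP=152, FP=7+26+24=57, FN=6+2+4=12 → 304/373 = 0.8150
Macro-F1 score = mean = (0.7749 + 0.4789 + 0.7422 + 0.8150) / 4 = 0.703

0.703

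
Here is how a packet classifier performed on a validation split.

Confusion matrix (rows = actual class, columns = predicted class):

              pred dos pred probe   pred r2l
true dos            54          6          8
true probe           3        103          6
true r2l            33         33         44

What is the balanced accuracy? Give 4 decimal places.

0.7046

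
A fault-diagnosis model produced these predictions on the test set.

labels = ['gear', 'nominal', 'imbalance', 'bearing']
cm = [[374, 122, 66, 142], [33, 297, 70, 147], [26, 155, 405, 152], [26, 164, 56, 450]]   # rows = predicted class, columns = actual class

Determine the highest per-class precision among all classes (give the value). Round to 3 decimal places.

Per-class precision (TP/(TP+FP)):
  gear: TP=374, FP=122+66+142=330 → 374/704 = 0.5313
  nominal: TP=297, FP=33+70+147=250 → 297/547 = 0.5430
  imbalance: TP=405, FP=26+155+152=333 → 405/738 = 0.5488
  bearing: TP=450, FP=26+164+56=246 → 450/696 = 0.6466
Highest is class 'bearing' with precision = 0.647.

0.647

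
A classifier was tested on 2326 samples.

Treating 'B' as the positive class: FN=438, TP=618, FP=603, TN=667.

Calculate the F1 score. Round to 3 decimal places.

0.543

Precision = TP/(TP+FP) = 618/1221 = 0.5061
Recall = TP/(TP+FN) = 618/1056 = 0.5852
F1 = 2·TP/(2·TP+FP+FN) = 1236/2277 = 0.543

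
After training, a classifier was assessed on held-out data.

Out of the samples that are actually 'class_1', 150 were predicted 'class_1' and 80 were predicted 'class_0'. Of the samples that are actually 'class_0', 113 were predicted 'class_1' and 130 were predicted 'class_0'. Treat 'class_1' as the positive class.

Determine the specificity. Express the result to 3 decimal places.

0.535

Specificity = TN/(TN+FP) = 130/(130+113) = 0.535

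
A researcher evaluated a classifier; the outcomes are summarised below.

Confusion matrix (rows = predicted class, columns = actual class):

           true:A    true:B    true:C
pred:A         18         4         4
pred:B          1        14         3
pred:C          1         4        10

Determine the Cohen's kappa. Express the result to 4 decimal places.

0.5658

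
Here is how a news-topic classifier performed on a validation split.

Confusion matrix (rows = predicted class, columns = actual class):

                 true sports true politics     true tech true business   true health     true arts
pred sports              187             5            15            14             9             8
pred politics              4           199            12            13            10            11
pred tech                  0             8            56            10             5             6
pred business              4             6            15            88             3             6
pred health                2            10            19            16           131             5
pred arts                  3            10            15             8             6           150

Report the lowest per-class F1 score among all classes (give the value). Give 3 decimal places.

0.516

Per-class F1 score (2·TP/(2·TP+FP+FN)):
  sports: TP=187, FP=5+15+14+9+8=51, FN=4+0+4+2+3=13 → 374/438 = 0.8539
  politics: TP=199, FP=4+12+13+10+11=50, FN=5+8+6+10+10=39 → 398/487 = 0.8172
  tech: TP=56, FP=0+8+10+5+6=29, FN=15+12+15+19+15=76 → 112/217 = 0.5161
  business: TP=88, FP=4+6+15+3+6=34, FN=14+13+10+16+8=61 → 176/271 = 0.6494
  health: TP=131, FP=2+10+19+16+5=52, FN=9+10+5+3+6=33 → 262/347 = 0.7550
  arts: TP=150, FP=3+10+15+8+6=42, FN=8+11+6+6+5=36 → 300/378 = 0.7937
Lowest is class 'tech' with F1 score = 0.516.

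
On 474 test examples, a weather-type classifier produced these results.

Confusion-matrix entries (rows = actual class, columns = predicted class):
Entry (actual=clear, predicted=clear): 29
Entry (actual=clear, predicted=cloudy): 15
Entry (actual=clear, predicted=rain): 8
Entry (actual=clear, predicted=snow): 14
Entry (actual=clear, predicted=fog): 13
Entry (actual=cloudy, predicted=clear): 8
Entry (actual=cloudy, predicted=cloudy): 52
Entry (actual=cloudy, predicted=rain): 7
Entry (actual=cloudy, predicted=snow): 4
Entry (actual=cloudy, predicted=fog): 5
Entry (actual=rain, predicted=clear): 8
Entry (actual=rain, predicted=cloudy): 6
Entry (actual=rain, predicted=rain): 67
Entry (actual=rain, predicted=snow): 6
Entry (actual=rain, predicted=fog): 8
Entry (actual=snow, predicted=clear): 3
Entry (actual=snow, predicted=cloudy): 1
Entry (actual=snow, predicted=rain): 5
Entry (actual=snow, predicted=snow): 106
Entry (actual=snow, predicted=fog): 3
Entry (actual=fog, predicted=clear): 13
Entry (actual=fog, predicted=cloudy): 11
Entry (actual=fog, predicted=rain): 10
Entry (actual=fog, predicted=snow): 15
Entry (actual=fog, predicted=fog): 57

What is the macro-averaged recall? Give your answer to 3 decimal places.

0.639

Per-class recall (TP/(TP+FN)):
  clear: TP=29, FN=15+8+14+13=50 → 29/79 = 0.3671
  cloudy: TP=52, FN=8+7+4+5=24 → 52/76 = 0.6842
  rain: TP=67, FN=8+6+6+8=28 → 67/95 = 0.7053
  snow: TP=106, FN=3+1+5+3=12 → 106/118 = 0.8983
  fog: TP=57, FN=13+11+10+15=49 → 57/106 = 0.5377
Macro-recall = mean = (0.3671 + 0.6842 + 0.7053 + 0.8983 + 0.5377) / 5 = 0.639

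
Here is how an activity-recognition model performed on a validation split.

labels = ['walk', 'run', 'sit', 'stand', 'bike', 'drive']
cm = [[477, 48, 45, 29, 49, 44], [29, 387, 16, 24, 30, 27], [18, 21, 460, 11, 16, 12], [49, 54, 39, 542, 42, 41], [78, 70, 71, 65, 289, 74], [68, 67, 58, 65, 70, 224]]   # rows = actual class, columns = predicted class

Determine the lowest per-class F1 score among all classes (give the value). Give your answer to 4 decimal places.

0.4600

Per-class F1 score (2·TP/(2·TP+FP+FN)):
  walk: TP=477, FP=29+18+49+78+68=242, FN=48+45+29+49+44=215 → 954/1411 = 0.67612
  run: TP=387, FP=48+21+54+70+67=260, FN=29+16+24+30+27=126 → 774/1160 = 0.66724
  sit: TP=460, FP=45+16+39+71+58=229, FN=18+21+11+16+12=78 → 920/1227 = 0.74980
  stand: TP=542, FP=29+24+11+65+65=194, FN=49+54+39+42+41=225 → 1084/1503 = 0.72122
  bike: TP=289, FP=49+30+16+42+70=207, FN=78+70+71+65+74=358 → 578/1143 = 0.50569
  drive: TP=224, FP=44+27+12+41+74=198, FN=68+67+58+65+70=328 → 448/974 = 0.45996
Lowest is class 'drive' with F1 score = 0.4600.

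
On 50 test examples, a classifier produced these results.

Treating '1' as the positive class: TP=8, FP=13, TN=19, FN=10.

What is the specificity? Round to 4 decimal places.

0.5938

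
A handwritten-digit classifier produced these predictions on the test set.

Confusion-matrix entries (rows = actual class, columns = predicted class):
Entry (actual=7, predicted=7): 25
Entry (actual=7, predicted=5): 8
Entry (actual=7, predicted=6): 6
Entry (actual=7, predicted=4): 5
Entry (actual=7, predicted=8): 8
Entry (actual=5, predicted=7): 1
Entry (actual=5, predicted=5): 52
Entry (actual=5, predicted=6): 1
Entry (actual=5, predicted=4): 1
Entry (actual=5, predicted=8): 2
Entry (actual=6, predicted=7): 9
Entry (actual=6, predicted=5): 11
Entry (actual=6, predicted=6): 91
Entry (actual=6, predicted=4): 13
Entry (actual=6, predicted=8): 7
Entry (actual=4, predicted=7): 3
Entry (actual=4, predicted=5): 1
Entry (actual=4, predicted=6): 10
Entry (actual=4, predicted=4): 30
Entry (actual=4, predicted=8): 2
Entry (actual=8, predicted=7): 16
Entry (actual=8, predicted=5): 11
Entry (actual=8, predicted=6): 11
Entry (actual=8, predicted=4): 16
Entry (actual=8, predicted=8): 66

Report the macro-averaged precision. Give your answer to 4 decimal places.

Per-class precision (TP/(TP+FP)):
  7: TP=25, FP=1+9+3+16=29 → 25/54 = 0.46296
  5: TP=52, FP=8+11+1+11=31 → 52/83 = 0.62651
  6: TP=91, FP=6+1+10+11=28 → 91/119 = 0.76471
  4: TP=30, FP=5+1+13+16=35 → 30/65 = 0.46154
  8: TP=66, FP=8+2+7+2=19 → 66/85 = 0.77647
Macro-precision = mean = (0.46296 + 0.62651 + 0.76471 + 0.46154 + 0.77647) / 5 = 0.6184

0.6184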